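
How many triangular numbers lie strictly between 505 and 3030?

The n-th triangular number is n(n+1)/2.
Smallest index with value > 505: n = 32 (giving 528).
Largest index with value < 3030: n = 77 (giving 3003).
Indices 32 through 77: 46 terms.

46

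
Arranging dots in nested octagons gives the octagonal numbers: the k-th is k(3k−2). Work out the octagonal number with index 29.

The 29th octagonal number is n(3n−2) with n = 29.
29·(3·29 − 2) = 29·85 = 2465.

2465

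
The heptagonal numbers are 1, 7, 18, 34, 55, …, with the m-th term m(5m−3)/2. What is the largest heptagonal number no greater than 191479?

191407

Solve n(5n−3)/2 ≤ 191479 for integer n.
n = 277 gives 191407 ≤ 191479, while n = 278 gives 192793 > 191479; so the answer is 191407.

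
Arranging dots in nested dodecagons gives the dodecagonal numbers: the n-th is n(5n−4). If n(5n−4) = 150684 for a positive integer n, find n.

174

Set n(5n−4) = 150684, giving 5n² − 4n − 150684 = 0.
The discriminant is 16 + 20·150684 = 3013696, and √3013696 = 1736.
So n = (4 + 1736) / 10 = 1740/10 = 174.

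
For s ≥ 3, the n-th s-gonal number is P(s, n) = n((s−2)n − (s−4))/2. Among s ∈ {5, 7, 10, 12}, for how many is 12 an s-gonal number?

2

s = 5: P(5, 3) = 12. ✓
s = 7: P(7, 2) = 7 and P(7, 3) = 18; 12 is not s-gonal.
s = 10: P(10, 2) = 10 and P(10, 3) = 27; 12 is not s-gonal.
s = 12: P(12, 2) = 12. ✓
Hits: s ∈ {5, 12} → 2.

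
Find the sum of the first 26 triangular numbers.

Σ i(i+1)/2 = (Σi² + Σi) / 2 over i = 1..26.
Σi = 351 and Σi² = 6201.
(1·6201 + 1·351) / 2 = 6552/2 = 3276.

3276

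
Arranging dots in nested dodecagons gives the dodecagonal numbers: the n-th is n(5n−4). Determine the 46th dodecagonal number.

The 46th dodecagonal number is n(5n−4) with n = 46.
46·(5·46 − 4) = 46·226 = 10396.

10396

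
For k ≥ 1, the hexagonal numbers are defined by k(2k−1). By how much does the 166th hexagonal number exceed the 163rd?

1971

166·(2·166 − 1) = 54946 and 163·(2·163 − 1) = 52975.
Difference: 54946 − 52975 = 1971.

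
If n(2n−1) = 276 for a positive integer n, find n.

Set n(2n−1) = 276, giving 2n² − n − 276 = 0.
The discriminant is 1 + 8·276 = 2209, and √2209 = 47.
So n = (1 + 47) / 4 = 48/4 = 12.

12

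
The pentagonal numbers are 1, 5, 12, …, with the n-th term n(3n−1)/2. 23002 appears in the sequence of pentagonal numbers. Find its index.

124

Set n(3n−1)/2 = 23002, giving 3n² − n − 46004 = 0.
The discriminant is 1 + 24·23002 = 552049, and √552049 = 743.
So n = (1 + 743) / 6 = 744/6 = 124.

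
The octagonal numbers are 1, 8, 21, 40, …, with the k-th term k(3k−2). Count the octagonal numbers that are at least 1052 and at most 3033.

13

The n-th octagonal number is n(3n−2).
Smallest index with value ≥ 1052: n = 20 (giving 1160).
Largest index with value ≤ 3033: n = 32 (giving 3008).
Indices 20 through 32: 13 terms.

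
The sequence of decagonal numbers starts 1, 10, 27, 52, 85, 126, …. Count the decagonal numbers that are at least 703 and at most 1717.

The n-th decagonal number is n(4n−3).
Smallest index with value ≥ 703: n = 14 (giving 742).
Largest index with value ≤ 1717: n = 21 (giving 1701).
Indices 14 through 21: 8 terms.

8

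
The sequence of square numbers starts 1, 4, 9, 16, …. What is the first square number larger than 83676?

84100

Solve n² > 83676 for integer n.
The largest n with value ≤ 83676 is 289 (since 83521 ≤ 83676 < 84100), so the first above is n = 290, value 84100.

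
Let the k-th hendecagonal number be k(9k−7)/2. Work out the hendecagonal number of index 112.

The 112th hendecagonal number is n(9n−7)/2 with n = 112.
112·(9·112 − 7)/2 = 112·1001/2 = 56056.

56056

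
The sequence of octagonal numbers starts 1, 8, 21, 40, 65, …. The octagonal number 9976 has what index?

58

Set n(3n−2) = 9976, giving 3n² − 2n − 9976 = 0.
The discriminant is 4 + 12·9976 = 119716, and √119716 = 346.
So n = (2 + 346) / 6 = 348/6 = 58.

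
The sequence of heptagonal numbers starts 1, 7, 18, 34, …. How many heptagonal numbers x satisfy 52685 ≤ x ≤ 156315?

105

The n-th heptagonal number is n(5n−3)/2.
Smallest index with value ≥ 52685: n = 146 (giving 53071).
Largest index with value ≤ 156315: n = 250 (giving 155875).
Indices 146 through 250: 105 terms.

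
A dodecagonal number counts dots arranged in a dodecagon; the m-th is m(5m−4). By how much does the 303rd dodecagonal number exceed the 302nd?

3021

Consecutive dodecagonal numbers differ by 10n − 9: here 10·303 − 9 = 3021.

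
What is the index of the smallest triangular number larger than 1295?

51

Solve n(n+1)/2 > 1295 for integer n.
The largest n with value ≤ 1295 is 50 (since 1275 ≤ 1295 < 1326), so the first above is n = 51, value 1326.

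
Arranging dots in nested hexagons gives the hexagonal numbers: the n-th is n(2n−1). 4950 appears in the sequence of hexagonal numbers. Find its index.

50

Set n(2n−1) = 4950, giving 2n² − n − 4950 = 0.
The discriminant is 1 + 8·4950 = 39601, and √39601 = 199.
So n = (1 + 199) / 4 = 200/4 = 50.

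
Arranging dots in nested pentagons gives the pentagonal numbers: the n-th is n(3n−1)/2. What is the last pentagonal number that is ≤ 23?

22

Solve n(3n−1)/2 ≤ 23 for integer n.
n = 4 gives 22 ≤ 23, while n = 5 gives 35 > 23; so the answer is 22.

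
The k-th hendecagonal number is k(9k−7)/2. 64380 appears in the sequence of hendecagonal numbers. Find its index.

Set n(9n−7)/2 = 64380, giving 9n² − 7n − 128760 = 0.
The discriminant is 49 + 72·64380 = 4635409, and √4635409 = 2153.
So n = (7 + 2153) / 18 = 2160/18 = 120.
Check: 120·(9·120 − 7)/2 = 64380. ✓

120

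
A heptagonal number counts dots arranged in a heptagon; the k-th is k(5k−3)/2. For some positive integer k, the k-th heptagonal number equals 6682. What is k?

Set n(5n−3)/2 = 6682, giving 5n² − 3n − 13364 = 0.
The discriminant is 9 + 40·6682 = 267289, and √267289 = 517.
So n = (3 + 517) / 10 = 520/10 = 52.

52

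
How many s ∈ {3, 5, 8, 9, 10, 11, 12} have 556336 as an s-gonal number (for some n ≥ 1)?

1

s = 3: P(3, 1054) = 555985 and P(3, 1055) = 557040; 556336 is not s-gonal.
s = 5: P(5, 609) = 556017 and P(5, 610) = 557845; 556336 is not s-gonal.
s = 8: P(8, 430) = 553840 and P(8, 431) = 556421; 556336 is not s-gonal.
s = 9: P(9, 399) = 556206 and P(9, 400) = 559000; 556336 is not s-gonal.
s = 10: P(10, 373) = 555397 and P(10, 374) = 558382; 556336 is not s-gonal.
s = 11: P(11, 352) = 556336. ✓
s = 12: P(12, 333) = 553113 and P(12, 334) = 556444; 556336 is not s-gonal.
Hits: s ∈ {11} → 1.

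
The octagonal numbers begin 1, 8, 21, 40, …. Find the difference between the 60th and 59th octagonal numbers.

355

Consecutive octagonal numbers differ by 6n − 5: here 6·60 − 5 = 355.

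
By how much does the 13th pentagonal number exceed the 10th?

13·(3·13 − 1)/2 = 247 and 10·(3·10 − 1)/2 = 145.
Difference: 247 − 145 = 102.

102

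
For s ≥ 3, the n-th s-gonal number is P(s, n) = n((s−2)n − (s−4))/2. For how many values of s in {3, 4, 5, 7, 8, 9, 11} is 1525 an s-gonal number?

1

s = 3: P(3, 54) = 1485 and P(3, 55) = 1540; 1525 is not s-gonal.
s = 4: P(4, 39) = 1521 and P(4, 40) = 1600; 1525 is not s-gonal.
s = 5: P(5, 32) = 1520 and P(5, 33) = 1617; 1525 is not s-gonal.
s = 7: P(7, 25) = 1525. ✓
s = 8: P(8, 22) = 1408 and P(8, 23) = 1541; 1525 is not s-gonal.
s = 9: P(9, 21) = 1491 and P(9, 22) = 1639; 1525 is not s-gonal.
s = 11: P(11, 18) = 1395 and P(11, 19) = 1558; 1525 is not s-gonal.
Hits: s ∈ {7} → 1.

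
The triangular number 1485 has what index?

54

Set n(n+1)/2 = 1485, giving n² + n − 2970 = 0.
The discriminant is 1 + 8·1485 = 11881, and √11881 = 109.
So n = (-1 + 109) / 2 = 108/2 = 54.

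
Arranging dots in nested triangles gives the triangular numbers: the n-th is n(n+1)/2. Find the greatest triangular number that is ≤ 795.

780

Solve n(n+1)/2 ≤ 795 for integer n.
n = 39 gives 780 ≤ 795, while n = 40 gives 820 > 795; so the answer is 780.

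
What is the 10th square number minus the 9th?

n² − (n−1)² = 2n − 1, so 10² − 9² = 2·10 − 1 = 19.

19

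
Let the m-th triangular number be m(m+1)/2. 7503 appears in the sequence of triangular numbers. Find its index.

122

Set n(n+1)/2 = 7503, giving n² + n − 15006 = 0.
The discriminant is 1 + 8·7503 = 60025, and √60025 = 245.
So n = (-1 + 245) / 2 = 244/2 = 122.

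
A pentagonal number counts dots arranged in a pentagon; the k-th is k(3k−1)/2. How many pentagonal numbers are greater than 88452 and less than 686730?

The n-th pentagonal number is n(3n−1)/2.
Smallest index with value > 88452: n = 244 (giving 89182).
Largest index with value < 686730: n = 676 (giving 685126).
Indices 244 through 676: 433 terms.

433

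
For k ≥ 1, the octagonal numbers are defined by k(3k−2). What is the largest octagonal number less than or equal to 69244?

Solve n(3n−2) ≤ 69244 for integer n.
n = 152 gives 69008 ≤ 69244, while n = 153 gives 69921 > 69244; so the answer is 69008.

69008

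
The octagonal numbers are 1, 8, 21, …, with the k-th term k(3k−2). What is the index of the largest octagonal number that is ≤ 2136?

Solve n(3n−2) ≤ 2136 for integer n.
n = 27 gives 2133 ≤ 2136, while n = 28 gives 2296 > 2136; so the answer is index 27.

27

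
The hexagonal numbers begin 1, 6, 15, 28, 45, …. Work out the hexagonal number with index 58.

6670

58·(2·58 − 1) = 58·115 = 6670.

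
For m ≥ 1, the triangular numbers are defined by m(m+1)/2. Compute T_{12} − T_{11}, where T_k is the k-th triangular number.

Consecutive triangular numbers differ by n: T_{12} − T_{11} = 12.

12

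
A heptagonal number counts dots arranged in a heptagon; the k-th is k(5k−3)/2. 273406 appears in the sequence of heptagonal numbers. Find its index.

Set n(5n−3)/2 = 273406, giving 5n² − 3n − 546812 = 0.
So n = (3 + 3307) / 10 = 3310/10 = 331.
Check: 331·(5·331 − 3)/2 = 273406. ✓

331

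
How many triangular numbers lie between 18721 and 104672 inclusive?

The n-th triangular number is n(n+1)/2.
Smallest index with value ≥ 18721: n = 193 (giving 18721).
Largest index with value ≤ 104672: n = 457 (giving 104653).
Indices 193 through 457: 265 terms.

265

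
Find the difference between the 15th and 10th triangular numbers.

65

15·16/2 = 120 and 10·11/2 = 55.
Difference: 120 − 55 = 65.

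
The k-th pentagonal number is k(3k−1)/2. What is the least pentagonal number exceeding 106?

117

Solve n(3n−1)/2 > 106 for integer n.
The largest n with value ≤ 106 is 8 (since 92 ≤ 106 < 117), so the first above is n = 9, value 117.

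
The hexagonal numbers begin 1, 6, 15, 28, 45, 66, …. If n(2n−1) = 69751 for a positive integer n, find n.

Set n(2n−1) = 69751, giving 2n² − n − 69751 = 0.
So n = (1 + 747) / 4 = 748/4 = 187.
Check: 187·(2·187 − 1) = 69751. ✓

187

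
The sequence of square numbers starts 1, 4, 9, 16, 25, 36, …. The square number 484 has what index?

We need n² = 484, so n = √484 = 22.
Check: 22² = 484. ✓

22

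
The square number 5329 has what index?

We need n² = 5329, so n = √5329 = 73.
Check: 73² = 5329. ✓

73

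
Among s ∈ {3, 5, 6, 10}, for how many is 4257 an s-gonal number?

s = 3: P(3, 91) = 4186 and P(3, 92) = 4278; 4257 is not s-gonal.
s = 5: P(5, 53) = 4187 and P(5, 54) = 4347; 4257 is not s-gonal.
s = 6: P(6, 46) = 4186 and P(6, 47) = 4371; 4257 is not s-gonal.
s = 10: P(10, 33) = 4257. ✓
Hits: s ∈ {10} → 1.

1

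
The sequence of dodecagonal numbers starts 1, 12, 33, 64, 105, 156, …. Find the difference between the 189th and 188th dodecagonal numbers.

Consecutive dodecagonal numbers differ by 10n − 9: here 10·189 − 9 = 1881.

1881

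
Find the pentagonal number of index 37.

The 37th pentagonal number is n(3n−1)/2 with n = 37.
37·(3·37 − 1)/2 = 37·110/2 = 37·55 = 2035.

2035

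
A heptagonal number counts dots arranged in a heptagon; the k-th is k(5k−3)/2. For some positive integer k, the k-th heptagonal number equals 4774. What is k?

Set n(5n−3)/2 = 4774, giving 5n² − 3n − 9548 = 0.
The discriminant is 9 + 40·4774 = 190969, and √190969 = 437.
So n = (3 + 437) / 10 = 440/10 = 44.

44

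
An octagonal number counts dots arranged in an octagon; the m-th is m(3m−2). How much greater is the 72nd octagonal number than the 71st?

Consecutive octagonal numbers differ by 6n − 5: here 6·72 − 5 = 427.

427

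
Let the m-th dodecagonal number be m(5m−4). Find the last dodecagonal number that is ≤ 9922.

Solve n(5n−4) ≤ 9922 for integer n.
n = 44 gives 9504 ≤ 9922, while n = 45 gives 9945 > 9922; so the answer is 9504.

9504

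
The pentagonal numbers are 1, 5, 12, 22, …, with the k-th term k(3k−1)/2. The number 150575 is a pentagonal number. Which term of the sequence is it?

317

Set n(3n−1)/2 = 150575, giving 3n² − n − 301150 = 0.
The discriminant is 1 + 24·150575 = 3613801, and √3613801 = 1901.
So n = (1 + 1901) / 6 = 1902/6 = 317.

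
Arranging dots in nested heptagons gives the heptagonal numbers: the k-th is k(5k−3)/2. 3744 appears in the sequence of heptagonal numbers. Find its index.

39

Set n(5n−3)/2 = 3744, giving 5n² − 3n − 7488 = 0.
So n = (3 + 387) / 10 = 390/10 = 39.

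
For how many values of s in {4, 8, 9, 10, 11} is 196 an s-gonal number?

2

s = 4: P(4, 14) = 196. ✓
s = 8: P(8, 8) = 176 and P(8, 9) = 225; 196 is not s-gonal.
s = 9: P(9, 7) = 154 and P(9, 8) = 204; 196 is not s-gonal.
s = 10: P(10, 7) = 175 and P(10, 8) = 232; 196 is not s-gonal.
s = 11: P(11, 7) = 196. ✓
Hits: s ∈ {4, 11} → 2.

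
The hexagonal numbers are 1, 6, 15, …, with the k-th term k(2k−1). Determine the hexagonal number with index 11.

231

11·(2·11 − 1) = 11·21 = 231.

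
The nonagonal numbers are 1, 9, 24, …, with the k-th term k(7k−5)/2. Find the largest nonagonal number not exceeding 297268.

Solve n(7n−5)/2 ≤ 297268 for integer n.
n = 291 gives 295656 ≤ 297268, while n = 292 gives 297694 > 297268; so the answer is 295656.

295656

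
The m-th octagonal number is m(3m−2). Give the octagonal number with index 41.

4961

The 41st octagonal number is n(3n−2) with n = 41.
41·(3·41 − 2) = 41·121 = 4961.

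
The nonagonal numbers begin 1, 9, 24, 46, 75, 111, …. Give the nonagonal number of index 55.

The 55th nonagonal number is n(7n−5)/2 with n = 55.
55·(7·55 − 5)/2 = 55·380/2 = 55·190 = 10450.

10450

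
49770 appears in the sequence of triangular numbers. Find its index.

315

Set n(n+1)/2 = 49770, giving n² + n − 99540 = 0.
The discriminant is 1 + 8·49770 = 398161, and √398161 = 631.
So n = (-1 + 631) / 2 = 630/2 = 315.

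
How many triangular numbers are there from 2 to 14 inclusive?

The n-th triangular number is n(n+1)/2.
Smallest index with value ≥ 2: n = 2 (giving 3).
Largest index with value ≤ 14: n = 4 (giving 10).
Indices 2 through 4: 3 terms.

3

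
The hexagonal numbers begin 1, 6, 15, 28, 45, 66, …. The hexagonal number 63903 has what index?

Set n(2n−1) = 63903, giving 2n² − n − 63903 = 0.
The discriminant is 1 + 8·63903 = 511225, and √511225 = 715.
So n = (1 + 715) / 4 = 716/4 = 179.

179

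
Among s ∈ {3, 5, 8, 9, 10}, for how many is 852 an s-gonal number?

1

s = 3: P(3, 40) = 820 and P(3, 41) = 861; 852 is not s-gonal.
s = 5: P(5, 24) = 852. ✓
s = 8: P(8, 17) = 833 and P(8, 18) = 936; 852 is not s-gonal.
s = 9: P(9, 15) = 750 and P(9, 16) = 856; 852 is not s-gonal.
s = 10: P(10, 14) = 742 and P(10, 15) = 855; 852 is not s-gonal.
Hits: s ∈ {5} → 1.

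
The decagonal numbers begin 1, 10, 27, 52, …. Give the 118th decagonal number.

55342

118·(4·118 − 3) = 118·469 = 55342.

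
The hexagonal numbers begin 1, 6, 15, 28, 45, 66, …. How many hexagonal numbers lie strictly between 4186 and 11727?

30

The n-th hexagonal number is n(2n−1).
Smallest index with value > 4186: n = 47 (giving 4371).
Largest index with value < 11727: n = 76 (giving 11476).
Indices 47 through 76: 30 terms.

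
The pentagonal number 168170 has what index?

Set n(3n−1)/2 = 168170, giving 3n² − n − 336340 = 0.
The discriminant is 1 + 24·168170 = 4036081, and √4036081 = 2009.
So n = (1 + 2009) / 6 = 2010/6 = 335.
Check: 335·(3·335 − 1)/2 = 168170. ✓

335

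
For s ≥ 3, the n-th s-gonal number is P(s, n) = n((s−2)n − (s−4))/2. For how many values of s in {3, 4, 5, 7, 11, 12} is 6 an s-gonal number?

1

s = 3: P(3, 3) = 6. ✓
s = 4: P(4, 2) = 4 and P(4, 3) = 9; 6 is not s-gonal.
s = 5: P(5, 2) = 5 and P(5, 3) = 12; 6 is not s-gonal.
s = 7: P(7, 1) = 1 and P(7, 2) = 7; 6 is not s-gonal.
s = 11: P(11, 1) = 1 and P(11, 2) = 11; 6 is not s-gonal.
s = 12: P(12, 1) = 1 and P(12, 2) = 12; 6 is not s-gonal.
Hits: s ∈ {3} → 1.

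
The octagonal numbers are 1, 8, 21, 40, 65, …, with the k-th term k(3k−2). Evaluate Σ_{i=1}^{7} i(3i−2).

364

Σ i(3i−2) = 3Σi² − 2Σi over i = 1..7.
Σi = 28 and Σi² = 140.
3·140 − 2·28 = 364.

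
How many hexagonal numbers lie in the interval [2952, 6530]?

19

The n-th hexagonal number is n(2n−1).
Smallest index with value ≥ 2952: n = 39 (giving 3003).
Largest index with value ≤ 6530: n = 57 (giving 6441).
Indices 39 through 57: 19 terms.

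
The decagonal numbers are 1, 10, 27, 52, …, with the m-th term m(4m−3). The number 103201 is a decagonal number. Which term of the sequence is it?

Set n(4n−3) = 103201, giving 4n² − 3n − 103201 = 0.
So n = (3 + 1285) / 8 = 1288/8 = 161.
Check: 161·(4·161 − 3) = 103201. ✓

161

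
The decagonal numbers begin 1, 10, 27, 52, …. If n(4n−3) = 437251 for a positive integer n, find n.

331

Set n(4n−3) = 437251, giving 4n² − 3n − 437251 = 0.
The discriminant is 9 + 16·437251 = 6996025, and √6996025 = 2645.
So n = (3 + 2645) / 8 = 2648/8 = 331.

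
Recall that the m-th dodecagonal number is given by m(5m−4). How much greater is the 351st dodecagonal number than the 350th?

3501

Consecutive dodecagonal numbers differ by 10n − 9: here 10·351 − 9 = 3501.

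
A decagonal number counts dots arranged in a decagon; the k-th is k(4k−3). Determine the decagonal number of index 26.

2626

The 26th decagonal number is n(4n−3) with n = 26.
26·(4·26 − 3) = 26·101 = 2626.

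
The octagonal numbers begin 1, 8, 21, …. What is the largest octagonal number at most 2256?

Solve n(3n−2) ≤ 2256 for integer n.
n = 27 gives 2133 ≤ 2256, while n = 28 gives 2296 > 2256; so the answer is 2133.

2133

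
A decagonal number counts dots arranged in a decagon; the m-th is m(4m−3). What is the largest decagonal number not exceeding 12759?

12376

Solve n(4n−3) ≤ 12759 for integer n.
n = 56 gives 12376 ≤ 12759, while n = 57 gives 12825 > 12759; so the answer is 12376.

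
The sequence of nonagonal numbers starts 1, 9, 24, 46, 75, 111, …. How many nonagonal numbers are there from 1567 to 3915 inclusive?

The n-th nonagonal number is n(7n−5)/2.
Smallest index with value ≥ 1567: n = 22 (giving 1639).
Largest index with value ≤ 3915: n = 33 (giving 3729).
Indices 22 through 33: 12 terms.

12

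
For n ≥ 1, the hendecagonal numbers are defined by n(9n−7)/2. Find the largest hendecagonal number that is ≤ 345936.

344311

Solve n(9n−7)/2 ≤ 345936 for integer n.
n = 277 gives 344311 ≤ 345936, while n = 278 gives 346805 > 345936; so the answer is 344311.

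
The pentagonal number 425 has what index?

17

Set n(3n−1)/2 = 425, giving 3n² − n − 850 = 0.
So n = (1 + 101) / 6 = 102/6 = 17.
Check: 17·(3·17 − 1)/2 = 425. ✓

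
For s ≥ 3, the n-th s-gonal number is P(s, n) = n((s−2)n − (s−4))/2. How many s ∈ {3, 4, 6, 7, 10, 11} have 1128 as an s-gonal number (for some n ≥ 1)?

s = 3: P(3, 47) = 1128. ✓
s = 4: P(4, 33) = 1089 and P(4, 34) = 1156; 1128 is not s-gonal.
s = 6: P(6, 24) = 1128. ✓
s = 7: P(7, 21) = 1071 and P(7, 22) = 1177; 1128 is not s-gonal.
s = 10: P(10, 17) = 1105 and P(10, 18) = 1242; 1128 is not s-gonal.
s = 11: P(11, 16) = 1096 and P(11, 17) = 1241; 1128 is not s-gonal.
Hits: s ∈ {3, 6} → 2.

2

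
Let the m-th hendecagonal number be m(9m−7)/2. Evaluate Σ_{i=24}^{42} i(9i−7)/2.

93480

Σ i(9i−7)/2 = (9Σi² − 7Σi) / 2 over i = 24..42.
Σi = 903 − 276 = 627 and Σi² = 25585 − 4324 = 21261.
(9·21261 − 7·627) / 2 = 186960/2 = 93480.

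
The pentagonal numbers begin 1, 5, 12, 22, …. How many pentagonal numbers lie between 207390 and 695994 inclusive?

The n-th pentagonal number is n(3n−1)/2.
Smallest index with value ≥ 207390: n = 372 (giving 207390).
Largest index with value ≤ 695994: n = 681 (giving 695301).
Indices 372 through 681: 310 terms.

310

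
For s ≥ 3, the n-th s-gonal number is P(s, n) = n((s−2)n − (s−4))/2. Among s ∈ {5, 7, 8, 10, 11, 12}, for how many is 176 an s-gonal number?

s = 5: P(5, 11) = 176. ✓
s = 7: P(7, 8) = 148 and P(7, 9) = 189; 176 is not s-gonal.
s = 8: P(8, 8) = 176. ✓
s = 10: P(10, 7) = 175 and P(10, 8) = 232; 176 is not s-gonal.
s = 11: P(11, 6) = 141 and P(11, 7) = 196; 176 is not s-gonal.
s = 12: P(12, 6) = 156 and P(12, 7) = 217; 176 is not s-gonal.
Hits: s ∈ {5, 8} → 2.

2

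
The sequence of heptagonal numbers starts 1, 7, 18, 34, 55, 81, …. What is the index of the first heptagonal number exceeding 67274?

165

Solve n(5n−3)/2 > 67274 for integer n.
The largest n with value ≤ 67274 is 164 (since 66994 ≤ 67274 < 67815), so the first above is n = 165, value 67815.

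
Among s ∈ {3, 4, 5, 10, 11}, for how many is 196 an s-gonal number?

s = 3: P(3, 19) = 190 and P(3, 20) = 210; 196 is not s-gonal.
s = 4: P(4, 14) = 196. ✓
s = 5: P(5, 11) = 176 and P(5, 12) = 210; 196 is not s-gonal.
s = 10: P(10, 7) = 175 and P(10, 8) = 232; 196 is not s-gonal.
s = 11: P(11, 7) = 196. ✓
Hits: s ∈ {4, 11} → 2.

2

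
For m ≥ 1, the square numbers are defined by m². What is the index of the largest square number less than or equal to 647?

Solve n² ≤ 647 for integer n.
n = 25 gives 625 ≤ 647, while n = 26 gives 676 > 647; so the answer is index 25.

25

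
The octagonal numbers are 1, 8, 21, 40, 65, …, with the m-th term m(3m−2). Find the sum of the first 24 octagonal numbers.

Σ i(3i−2) = 3Σi² − 2Σi over i = 1..24.
Σi = 300 and Σi² = 4900.
3·4900 − 2·300 = 14100.

14100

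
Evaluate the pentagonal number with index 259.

259·(3·259 − 1)/2 = 259·776/2 = 259·388 = 100492.

100492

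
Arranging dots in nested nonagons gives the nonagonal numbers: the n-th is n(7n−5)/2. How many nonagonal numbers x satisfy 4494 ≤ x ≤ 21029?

The n-th nonagonal number is n(7n−5)/2.
Smallest index with value ≥ 4494: n = 37 (giving 4699).
Largest index with value ≤ 21029: n = 77 (giving 20559).
Indices 37 through 77: 41 terms.

41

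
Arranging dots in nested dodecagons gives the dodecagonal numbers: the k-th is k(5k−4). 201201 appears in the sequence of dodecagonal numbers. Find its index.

201

Set n(5n−4) = 201201, giving 5n² − 4n − 201201 = 0.
So n = (4 + 2006) / 10 = 2010/10 = 201.
Check: 201·(5·201 − 4) = 201201. ✓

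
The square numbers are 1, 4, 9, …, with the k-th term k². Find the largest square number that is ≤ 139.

121

Solve n² ≤ 139 for integer n.
n = 11 gives 121 ≤ 139, while n = 12 gives 144 > 139; so the answer is 121.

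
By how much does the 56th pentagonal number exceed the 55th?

Consecutive pentagonal numbers differ by 3n − 2: here 3·56 − 2 = 166.

166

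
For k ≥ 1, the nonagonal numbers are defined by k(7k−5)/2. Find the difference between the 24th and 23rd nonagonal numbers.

162

Consecutive nonagonal numbers differ by 7n − 6: here 7·24 − 6 = 162.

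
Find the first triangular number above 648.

Solve n(n+1)/2 > 648 for integer n.
The largest n with value ≤ 648 is 35 (since 630 ≤ 648 < 666), so the first above is n = 36, value 666.

666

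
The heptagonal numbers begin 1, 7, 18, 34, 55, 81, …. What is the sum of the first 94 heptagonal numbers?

696540

Σ i(5i−3)/2 = (5Σi² − 3Σi) / 2 over i = 1..94.
Σi = 4465 and Σi² = 281295.
(5·281295 − 3·4465) / 2 = 1393080/2 = 696540.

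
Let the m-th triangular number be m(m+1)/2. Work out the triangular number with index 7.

28

The 7th triangular number is n(n+1)/2 with n = 7.
7·8/2 = 56/2 = 28.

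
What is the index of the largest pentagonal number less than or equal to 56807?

Solve n(3n−1)/2 ≤ 56807 for integer n.
n = 194 gives 56357 ≤ 56807, while n = 195 gives 56940 > 56807; so the answer is index 194.

194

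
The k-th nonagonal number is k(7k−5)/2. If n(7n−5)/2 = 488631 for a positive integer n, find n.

Set n(7n−5)/2 = 488631, giving 7n² − 5n − 977262 = 0.
The discriminant is 25 + 56·488631 = 27363361, and √27363361 = 5231.
So n = (5 + 5231) / 14 = 5236/14 = 374.

374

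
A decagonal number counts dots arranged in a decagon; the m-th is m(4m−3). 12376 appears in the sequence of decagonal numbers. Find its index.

56

Set n(4n−3) = 12376, giving 4n² − 3n − 12376 = 0.
The discriminant is 9 + 16·12376 = 198025, and √198025 = 445.
So n = (3 + 445) / 8 = 448/8 = 56.
Check: 56·(4·56 − 3) = 12376. ✓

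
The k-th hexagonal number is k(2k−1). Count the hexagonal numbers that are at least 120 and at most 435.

8

The n-th hexagonal number is n(2n−1).
Smallest index with value ≥ 120: n = 8 (giving 120).
Largest index with value ≤ 435: n = 15 (giving 435).
Indices 8 through 15: 8 terms.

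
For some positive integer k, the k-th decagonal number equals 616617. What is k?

393

Set n(4n−3) = 616617, giving 4n² − 3n − 616617 = 0.
So n = (3 + 3141) / 8 = 3144/8 = 393.
Check: 393·(4·393 − 3) = 616617. ✓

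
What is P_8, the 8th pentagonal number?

92

The 8th pentagonal number is n(3n−1)/2 with n = 8.
8·(3·8 − 1)/2 = 8·23/2 = 92.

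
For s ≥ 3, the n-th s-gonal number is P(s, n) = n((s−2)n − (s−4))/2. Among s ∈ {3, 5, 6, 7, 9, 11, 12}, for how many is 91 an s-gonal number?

2

s = 3: P(3, 13) = 91. ✓
s = 5: P(5, 7) = 70 and P(5, 8) = 92; 91 is not s-gonal.
s = 6: P(6, 7) = 91. ✓
s = 7: P(7, 6) = 81 and P(7, 7) = 112; 91 is not s-gonal.
s = 9: P(9, 5) = 75 and P(9, 6) = 111; 91 is not s-gonal.
s = 11: P(11, 4) = 58 and P(11, 5) = 95; 91 is not s-gonal.
s = 12: P(12, 4) = 64 and P(12, 5) = 105; 91 is not s-gonal.
Hits: s ∈ {3, 6} → 2.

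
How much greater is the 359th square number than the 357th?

359² = 128881 and 357² = 127449.
Difference: 128881 − 127449 = 1432.

1432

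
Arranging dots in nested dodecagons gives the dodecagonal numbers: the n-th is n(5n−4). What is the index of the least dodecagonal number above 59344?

Solve n(5n−4) > 59344 for integer n.
The largest n with value ≤ 59344 is 109 (since 58969 ≤ 59344 < 60060), so the first above is n = 110, value 60060.

110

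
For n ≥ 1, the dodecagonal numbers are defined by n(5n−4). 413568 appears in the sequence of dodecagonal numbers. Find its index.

288

Set n(5n−4) = 413568, giving 5n² − 4n − 413568 = 0.
The discriminant is 16 + 20·413568 = 8271376, and √8271376 = 2876.
So n = (4 + 2876) / 10 = 2880/10 = 288.
Check: 288·(5·288 − 4) = 413568. ✓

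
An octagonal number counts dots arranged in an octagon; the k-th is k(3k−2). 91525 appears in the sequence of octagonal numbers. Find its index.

175

Set n(3n−2) = 91525, giving 3n² − 2n − 91525 = 0.
So n = (2 + 1048) / 6 = 1050/6 = 175.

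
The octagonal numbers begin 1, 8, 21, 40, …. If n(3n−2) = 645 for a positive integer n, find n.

15

Set n(3n−2) = 645, giving 3n² − 2n − 645 = 0.
The discriminant is 4 + 12·645 = 7744, and √7744 = 88.
So n = (2 + 88) / 6 = 90/6 = 15.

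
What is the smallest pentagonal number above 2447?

Solve n(3n−1)/2 > 2447 for integer n.
The largest n with value ≤ 2447 is 40 (since 2380 ≤ 2447 < 2501), so the first above is n = 41, value 2501.

2501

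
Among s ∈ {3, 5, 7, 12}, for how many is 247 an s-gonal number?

s = 3: P(3, 21) = 231 and P(3, 22) = 253; 247 is not s-gonal.
s = 5: P(5, 13) = 247. ✓
s = 7: P(7, 10) = 235 and P(7, 11) = 286; 247 is not s-gonal.
s = 12: P(12, 7) = 217 and P(12, 8) = 288; 247 is not s-gonal.
Hits: s ∈ {5} → 1.

1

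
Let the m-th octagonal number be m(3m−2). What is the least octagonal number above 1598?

Solve n(3n−2) > 1598 for integer n.
The largest n with value ≤ 1598 is 23 (since 1541 ≤ 1598 < 1680), so the first above is n = 24, value 1680.

1680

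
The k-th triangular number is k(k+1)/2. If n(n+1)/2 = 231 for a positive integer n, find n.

21

Set n(n+1)/2 = 231, giving n² + n − 462 = 0.
So n = (-1 + 43) / 2 = 42/2 = 21.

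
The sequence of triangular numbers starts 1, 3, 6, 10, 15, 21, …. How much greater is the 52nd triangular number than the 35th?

748

52·53/2 = 1378 and 35·36/2 = 630.
Difference: 1378 − 630 = 748.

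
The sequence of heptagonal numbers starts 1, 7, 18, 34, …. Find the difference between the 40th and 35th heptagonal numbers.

930

40·(5·40 − 3)/2 = 3940 and 35·(5·35 − 3)/2 = 3010.
Difference: 3940 − 3010 = 930.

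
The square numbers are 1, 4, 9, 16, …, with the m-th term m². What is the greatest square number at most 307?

Solve n² ≤ 307 for integer n.
n = 17 gives 289 ≤ 307, while n = 18 gives 324 > 307; so the answer is 289.

289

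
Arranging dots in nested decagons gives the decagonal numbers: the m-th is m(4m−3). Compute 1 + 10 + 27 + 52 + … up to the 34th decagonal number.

Σ i(4i−3) = 4Σi² − 3Σi over i = 1..34.
Σi = 595 and Σi² = 13685.
4·13685 − 3·595 = 52955.

52955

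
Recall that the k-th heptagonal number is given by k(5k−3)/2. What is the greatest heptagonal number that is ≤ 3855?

3744

Solve n(5n−3)/2 ≤ 3855 for integer n.
n = 39 gives 3744 ≤ 3855, while n = 40 gives 3940 > 3855; so the answer is 3744.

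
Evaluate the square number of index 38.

38² = 1444.

1444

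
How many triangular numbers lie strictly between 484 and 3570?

The n-th triangular number is n(n+1)/2.
Smallest index with value > 484: n = 31 (giving 496).
Largest index with value < 3570: n = 83 (giving 3486).
Indices 31 through 83: 53 terms.

53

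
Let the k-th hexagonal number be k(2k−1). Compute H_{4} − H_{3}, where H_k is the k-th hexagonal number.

Consecutive hexagonal numbers differ by 4n − 3: here 4·4 − 3 = 13.

13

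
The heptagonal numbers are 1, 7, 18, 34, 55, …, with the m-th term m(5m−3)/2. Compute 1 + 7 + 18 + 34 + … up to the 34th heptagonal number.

33320

Σ i(5i−3)/2 = (5Σi² − 3Σi) / 2 over i = 1..34.
Σi = 595 and Σi² = 13685.
(5·13685 − 3·595) / 2 = 66640/2 = 33320.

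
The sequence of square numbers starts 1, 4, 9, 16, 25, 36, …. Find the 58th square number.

3364

The 58th square number is n² with n = 58.
58² = 3364.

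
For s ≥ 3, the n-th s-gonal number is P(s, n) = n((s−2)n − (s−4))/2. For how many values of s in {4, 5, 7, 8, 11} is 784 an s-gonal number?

1

s = 4: P(4, 28) = 784. ✓
s = 5: P(5, 23) = 782 and P(5, 24) = 852; 784 is not s-gonal.
s = 7: P(7, 18) = 783 and P(7, 19) = 874; 784 is not s-gonal.
s = 8: P(8, 16) = 736 and P(8, 17) = 833; 784 is not s-gonal.
s = 11: P(11, 13) = 715 and P(11, 14) = 833; 784 is not s-gonal.
Hits: s ∈ {4} → 1.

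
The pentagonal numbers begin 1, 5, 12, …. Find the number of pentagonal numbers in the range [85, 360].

The n-th pentagonal number is n(3n−1)/2.
Smallest index with value ≥ 85: n = 8 (giving 92).
Largest index with value ≤ 360: n = 15 (giving 330).
Indices 8 through 15: 8 terms.

8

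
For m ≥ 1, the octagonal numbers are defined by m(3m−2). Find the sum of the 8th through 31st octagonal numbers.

Σ i(3i−2) = 3Σi² − 2Σi over i = 8..31.
Σi = 496 − 28 = 468 and Σi² = 10416 − 140 = 10276.
3·10276 − 2·468 = 29892.

29892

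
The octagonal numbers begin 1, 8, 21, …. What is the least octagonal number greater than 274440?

274821

Solve n(3n−2) > 274440 for integer n.
The largest n with value ≤ 274440 is 302 (since 273008 ≤ 274440 < 274821), so the first above is n = 303, value 274821.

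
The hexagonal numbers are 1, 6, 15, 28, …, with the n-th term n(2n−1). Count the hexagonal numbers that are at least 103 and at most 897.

The n-th hexagonal number is n(2n−1).
Smallest index with value ≥ 103: n = 8 (giving 120).
Largest index with value ≤ 897: n = 21 (giving 861).
Indices 8 through 21: 14 terms.

14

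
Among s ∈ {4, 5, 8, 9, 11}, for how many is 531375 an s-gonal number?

s = 4: P(4, 728) = 529984 and P(4, 729) = 531441; 531375 is not s-gonal.
s = 5: P(5, 595) = 530740 and P(5, 596) = 532526; 531375 is not s-gonal.
s = 8: P(8, 421) = 530881 and P(8, 422) = 533408; 531375 is not s-gonal.
s = 9: P(9, 390) = 531375. ✓
s = 11: P(11, 344) = 531308 and P(11, 345) = 534405; 531375 is not s-gonal.
Hits: s ∈ {9} → 1.

1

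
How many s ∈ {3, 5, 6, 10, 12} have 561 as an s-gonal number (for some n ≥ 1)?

s = 3: P(3, 33) = 561. ✓
s = 5: P(5, 19) = 532 and P(5, 20) = 590; 561 is not s-gonal.
s = 6: P(6, 17) = 561. ✓
s = 10: P(10, 12) = 540 and P(10, 13) = 637; 561 is not s-gonal.
s = 12: P(12, 11) = 561. ✓
Hits: s ∈ {3, 6, 12} → 3.

3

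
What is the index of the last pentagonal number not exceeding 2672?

42

Solve n(3n−1)/2 ≤ 2672 for integer n.
n = 42 gives 2625 ≤ 2672, while n = 43 gives 2752 > 2672; so the answer is index 42.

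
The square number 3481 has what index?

59

We need n² = 3481, so n = √3481 = 59.
Check: 59² = 3481. ✓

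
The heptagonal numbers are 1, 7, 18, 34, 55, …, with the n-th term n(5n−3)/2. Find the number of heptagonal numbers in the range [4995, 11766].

24

The n-th heptagonal number is n(5n−3)/2.
Smallest index with value ≥ 4995: n = 45 (giving 4995).
Largest index with value ≤ 11766: n = 68 (giving 11458).
Indices 45 through 68: 24 terms.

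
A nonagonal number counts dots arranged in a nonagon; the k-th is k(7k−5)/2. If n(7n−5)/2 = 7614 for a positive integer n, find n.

Set n(7n−5)/2 = 7614, giving 7n² − 5n − 15228 = 0.
The discriminant is 25 + 56·7614 = 426409, and √426409 = 653.
So n = (5 + 653) / 14 = 658/14 = 47.
Check: 47·(7·47 − 5)/2 = 7614. ✓

47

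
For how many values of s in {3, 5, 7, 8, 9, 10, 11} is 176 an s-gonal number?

s = 3: P(3, 18) = 171 and P(3, 19) = 190; 176 is not s-gonal.
s = 5: P(5, 11) = 176. ✓
s = 7: P(7, 8) = 148 and P(7, 9) = 189; 176 is not s-gonal.
s = 8: P(8, 8) = 176. ✓
s = 9: P(9, 7) = 154 and P(9, 8) = 204; 176 is not s-gonal.
s = 10: P(10, 7) = 175 and P(10, 8) = 232; 176 is not s-gonal.
s = 11: P(11, 6) = 141 and P(11, 7) = 196; 176 is not s-gonal.
Hits: s ∈ {5, 8} → 2.

2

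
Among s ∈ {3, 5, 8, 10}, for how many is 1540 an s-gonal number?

2

s = 3: P(3, 55) = 1540. ✓
s = 5: P(5, 32) = 1520 and P(5, 33) = 1617; 1540 is not s-gonal.
s = 8: P(8, 22) = 1408 and P(8, 23) = 1541; 1540 is not s-gonal.
s = 10: P(10, 20) = 1540. ✓
Hits: s ∈ {3, 10} → 2.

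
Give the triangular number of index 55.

1540

The 55th triangular number is n(n+1)/2 with n = 55.
55·56/2 = 3080/2 = 1540.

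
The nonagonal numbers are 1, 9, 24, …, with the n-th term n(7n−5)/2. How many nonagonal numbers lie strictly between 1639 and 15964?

45

The n-th nonagonal number is n(7n−5)/2.
Smallest index with value > 1639: n = 23 (giving 1794).
Largest index with value < 15964: n = 67 (giving 15544).
Indices 23 through 67: 45 terms.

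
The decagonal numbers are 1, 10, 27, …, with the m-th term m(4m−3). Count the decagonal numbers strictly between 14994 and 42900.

The n-th decagonal number is n(4n−3).
Smallest index with value > 14994: n = 62 (giving 15190).
Largest index with value < 42900: n = 103 (giving 42127).
Indices 62 through 103: 42 terms.

42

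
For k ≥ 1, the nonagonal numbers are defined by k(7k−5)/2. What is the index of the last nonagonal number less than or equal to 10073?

Solve n(7n−5)/2 ≤ 10073 for integer n.
n = 54 gives 10071 ≤ 10073, while n = 55 gives 10450 > 10073; so the answer is index 54.

54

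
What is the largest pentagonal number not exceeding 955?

Solve n(3n−1)/2 ≤ 955 for integer n.
n = 25 gives 925 ≤ 955, while n = 26 gives 1001 > 955; so the answer is 925.

925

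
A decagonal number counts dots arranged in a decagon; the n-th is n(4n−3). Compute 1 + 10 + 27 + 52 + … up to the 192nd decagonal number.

9455456

Σ i(4i−3) = 4Σi² − 3Σi over i = 1..192.
Σi = 18528 and Σi² = 2377760.
4·2377760 − 3·18528 = 9455456.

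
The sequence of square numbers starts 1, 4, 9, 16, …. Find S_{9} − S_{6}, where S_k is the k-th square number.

9² = 81 and 6² = 36.
Difference: 81 − 36 = 45.

45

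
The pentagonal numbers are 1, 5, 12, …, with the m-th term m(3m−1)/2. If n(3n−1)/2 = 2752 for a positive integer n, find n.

43

Set n(3n−1)/2 = 2752, giving 3n² − n − 5504 = 0.
The discriminant is 1 + 24·2752 = 66049, and √66049 = 257.
So n = (1 + 257) / 6 = 258/6 = 43.
Check: 43·(3·43 − 1)/2 = 2752. ✓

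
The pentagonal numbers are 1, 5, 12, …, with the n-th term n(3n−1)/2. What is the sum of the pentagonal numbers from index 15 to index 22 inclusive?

4096

Σ i(3i−1)/2 = (3Σi² − Σi) / 2 over i = 15..22.
Σi = 253 − 105 = 148 and Σi² = 3795 − 1015 = 2780.
(3·2780 − 1·148) / 2 = 8192/2 = 4096.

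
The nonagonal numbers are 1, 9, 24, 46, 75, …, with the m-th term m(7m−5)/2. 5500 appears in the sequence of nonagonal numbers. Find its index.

Set n(7n−5)/2 = 5500, giving 7n² − 5n − 11000 = 0.
The discriminant is 25 + 56·5500 = 308025, and √308025 = 555.
So n = (5 + 555) / 14 = 560/14 = 40.

40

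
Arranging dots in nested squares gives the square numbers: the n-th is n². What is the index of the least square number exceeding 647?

Solve n² > 647 for integer n.
The largest n with value ≤ 647 is 25 (since 625 ≤ 647 < 676), so the first above is n = 26, value 676.

26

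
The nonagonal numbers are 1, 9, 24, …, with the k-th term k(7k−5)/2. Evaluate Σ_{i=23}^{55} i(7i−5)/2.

182930

Σ i(7i−5)/2 = (7Σi² − 5Σi) / 2 over i = 23..55.
Σi = 1540 − 253 = 1287 and Σi² = 56980 − 3795 = 53185.
(7·53185 − 5·1287) / 2 = 365860/2 = 182930.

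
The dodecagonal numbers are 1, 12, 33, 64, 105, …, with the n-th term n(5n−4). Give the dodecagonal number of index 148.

The 148th dodecagonal number is n(5n−4) with n = 148.
148·(5·148 − 4) = 148·736 = 108928.

108928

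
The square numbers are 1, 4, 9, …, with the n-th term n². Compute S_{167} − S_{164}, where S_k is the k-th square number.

167² = 27889 and 164² = 26896.
Difference: 27889 − 26896 = 993.

993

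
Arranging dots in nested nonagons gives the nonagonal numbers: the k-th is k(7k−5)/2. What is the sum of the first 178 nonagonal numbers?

6595434

Σ i(7i−5)/2 = (7Σi² − 5Σi) / 2 over i = 1..178.
Σi = 15931 and Σi² = 1895789.
(7·1895789 − 5·15931) / 2 = 13190868/2 = 6595434.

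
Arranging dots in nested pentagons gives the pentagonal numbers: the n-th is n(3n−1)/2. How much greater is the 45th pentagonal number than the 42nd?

45·(3·45 − 1)/2 = 3015 and 42·(3·42 − 1)/2 = 2625.
Difference: 3015 − 2625 = 390.

390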